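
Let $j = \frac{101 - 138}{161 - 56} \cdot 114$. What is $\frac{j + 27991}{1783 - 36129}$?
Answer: $- \frac{978279}{1202110} \approx -0.8138$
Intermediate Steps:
$j = - \frac{1406}{35}$ ($j = - \frac{37}{105} \cdot 114 = \left(-37\right) \frac{1}{105} \cdot 114 = \left(- \frac{37}{105}\right) 114 = - \frac{1406}{35} \approx -40.171$)
$\frac{j + 27991}{1783 - 36129} = \frac{- \frac{1406}{35} + 27991}{1783 - 36129} = \frac{978279}{35 \left(-34346\right)} = \frac{978279}{35} \left(- \frac{1}{34346}\right) = - \frac{978279}{1202110}$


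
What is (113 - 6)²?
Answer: 11449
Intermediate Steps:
(113 - 6)² = 107² = 11449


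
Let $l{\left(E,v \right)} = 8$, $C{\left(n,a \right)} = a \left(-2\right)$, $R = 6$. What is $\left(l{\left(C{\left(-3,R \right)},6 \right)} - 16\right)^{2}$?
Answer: $64$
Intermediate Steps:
$C{\left(n,a \right)} = - 2 a$
$\left(l{\left(C{\left(-3,R \right)},6 \right)} - 16\right)^{2} = \left(8 - 16\right)^{2} = \left(-8\right)^{2} = 64$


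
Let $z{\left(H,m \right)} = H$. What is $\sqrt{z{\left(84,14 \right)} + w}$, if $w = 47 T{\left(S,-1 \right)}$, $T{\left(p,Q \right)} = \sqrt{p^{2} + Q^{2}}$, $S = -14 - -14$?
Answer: $\sqrt{131} \approx 11.446$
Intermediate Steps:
$S = 0$ ($S = -14 + 14 = 0$)
$T{\left(p,Q \right)} = \sqrt{Q^{2} + p^{2}}$
$w = 47$ ($w = 47 \sqrt{\left(-1\right)^{2} + 0^{2}} = 47 \sqrt{1 + 0} = 47 \sqrt{1} = 47 \cdot 1 = 47$)
$\sqrt{z{\left(84,14 \right)} + w} = \sqrt{84 + 47} = \sqrt{131}$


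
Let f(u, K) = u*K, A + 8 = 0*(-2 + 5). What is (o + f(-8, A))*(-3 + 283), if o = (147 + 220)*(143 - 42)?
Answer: 10396680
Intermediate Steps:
o = 37067 (o = 367*101 = 37067)
A = -8 (A = -8 + 0*(-2 + 5) = -8 + 0*3 = -8 + 0 = -8)
f(u, K) = K*u
(o + f(-8, A))*(-3 + 283) = (37067 - 8*(-8))*(-3 + 283) = (37067 + 64)*280 = 37131*280 = 10396680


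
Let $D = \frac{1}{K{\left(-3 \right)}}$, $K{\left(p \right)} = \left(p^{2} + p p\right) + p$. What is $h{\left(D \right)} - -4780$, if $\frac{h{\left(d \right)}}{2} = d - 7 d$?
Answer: $\frac{23896}{5} \approx 4779.2$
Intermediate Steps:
$K{\left(p \right)} = p + 2 p^{2}$ ($K{\left(p \right)} = \left(p^{2} + p^{2}\right) + p = 2 p^{2} + p = p + 2 p^{2}$)
$D = \frac{1}{15}$ ($D = \frac{1}{\left(-3\right) \left(1 + 2 \left(-3\right)\right)} = \frac{1}{\left(-3\right) \left(1 - 6\right)} = \frac{1}{\left(-3\right) \left(-5\right)} = \frac{1}{15} \approx 0.066667$)
$h{\left(d \right)} = - 12 d$ ($h{\left(d \right)} = 2 \left(d - 7 d\right) = 2 \left(- 6 d\right) = - 12 d$)
$h{\left(D \right)} - -4780 = \left(-12\right) \frac{1}{15} - -4780 = - \frac{4}{5} + 4780 = \frac{23896}{5}$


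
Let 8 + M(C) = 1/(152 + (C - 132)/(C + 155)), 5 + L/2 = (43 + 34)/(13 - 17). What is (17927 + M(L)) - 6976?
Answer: 350340358/32015 ≈ 10943.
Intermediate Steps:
L = -97/2 (L = -10 + 2*((43 + 34)/(13 - 17)) = -10 + 2*(77/(-4)) = -10 + 2*(77*(-¼)) = -10 + 2*(-77/4) = -10 - 77/2 = -97/2 ≈ -48.500)
M(C) = -8 + 1/(152 + (-132 + C)/(155 + C)) (M(C) = -8 + 1/(152 + (C - 132)/(C + 155)) = -8 + 1/(152 + (-132 + C)/(155 + C)))
(17927 + M(L)) - 6976 = (17927 + (-187269 - 1223*(-97/2))/(23428 + 153*(-97/2))) - 6976 = (17927 + (-187269 + 118631/2)/(23428 - 14841/2)) - 6976 = (17927 - 255907/2/(32015/2)) - 6976 = (17927 + (2/32015)*(-255907/2)) - 6976 = (17927 - 255907/32015) - 6976 = 573676998/32015 - 6976 = 350340358/32015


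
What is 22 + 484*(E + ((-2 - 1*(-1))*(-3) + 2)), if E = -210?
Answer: -99198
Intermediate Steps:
22 + 484*(E + ((-2 - 1*(-1))*(-3) + 2)) = 22 + 484*(-210 + ((-2 - 1*(-1))*(-3) + 2)) = 22 + 484*(-210 + ((-2 + 1)*(-3) + 2)) = 22 + 484*(-210 + (-1*(-3) + 2)) = 22 + 484*(-210 + (3 + 2)) = 22 + 484*(-210 + 5) = 22 + 484*(-205) = 22 - 99220 = -99198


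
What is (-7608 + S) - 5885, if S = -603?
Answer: -14096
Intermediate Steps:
(-7608 + S) - 5885 = (-7608 - 603) - 5885 = -8211 - 5885 = -14096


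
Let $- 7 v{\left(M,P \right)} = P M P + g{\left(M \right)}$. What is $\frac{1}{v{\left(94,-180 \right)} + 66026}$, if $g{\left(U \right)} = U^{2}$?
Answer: $- \frac{1}{370322} \approx -2.7004 \cdot 10^{-6}$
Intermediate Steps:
$v{\left(M,P \right)} = - \frac{M^{2}}{7} - \frac{M P^{2}}{7}$ ($v{\left(M,P \right)} = - \frac{P M P + M^{2}}{7} = - \frac{M P P + M^{2}}{7} = - \frac{M P^{2} + M^{2}}{7} = - \frac{M^{2} + M P^{2}}{7} = - \frac{M^{2}}{7} - \frac{M P^{2}}{7}$)
$\frac{1}{v{\left(94,-180 \right)} + 66026} = \frac{1}{\frac{1}{7} \cdot 94 \left(\left(-1\right) 94 - \left(-180\right)^{2}\right) + 66026} = \frac{1}{\frac{1}{7} \cdot 94 \left(-94 - 32400\right) + 66026} = \frac{1}{\frac{1}{7} \cdot 94 \left(-32494\right) + 66026} = \frac{1}{-436348 + 66026} = \frac{1}{-370322} = - \frac{1}{370322}$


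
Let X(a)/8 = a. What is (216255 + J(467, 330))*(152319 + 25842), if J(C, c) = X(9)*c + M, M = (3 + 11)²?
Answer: 42796231971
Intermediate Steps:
M = 196 (M = 14² = 196)
X(a) = 8*a
J(C, c) = 196 + 72*c (J(C, c) = (8*9)*c + 196 = 72*c + 196 = 196 + 72*c)
(216255 + J(467, 330))*(152319 + 25842) = (216255 + (196 + 72*330))*(152319 + 25842) = (216255 + (196 + 23760))*178161 = (216255 + 23956)*178161 = 240211*178161 = 42796231971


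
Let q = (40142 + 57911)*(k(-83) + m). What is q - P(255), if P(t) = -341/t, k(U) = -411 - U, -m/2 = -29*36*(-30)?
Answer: -1574421332179/255 ≈ -6.1742e+9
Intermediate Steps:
m = -62640 (m = -2*(-29*36)*(-30) = -(-2088)*(-30) = -2*31320 = -62640)
q = -6174201304 (q = (40142 + 57911)*((-411 - 1*(-83)) - 62640) = 98053*((-411 + 83) - 62640) = 98053*(-328 - 62640) = 98053*(-62968) = -6174201304)
q - P(255) = -6174201304 - (-341)/255 = -6174201304 - 1*(-341/255) = -6174201304 + 341/255 = -1574421332179/255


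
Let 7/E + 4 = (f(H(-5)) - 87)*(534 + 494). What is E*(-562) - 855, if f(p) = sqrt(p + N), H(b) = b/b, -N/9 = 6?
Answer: -430445027375/503470197 + 505519*I*sqrt(53)/1006940394 ≈ -854.96 + 0.0036549*I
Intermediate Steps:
N = -54 (N = -9*6 = -54)
H(b) = 1
f(p) = sqrt(-54 + p) (f(p) = sqrt(p - 54) = sqrt(-54 + p))
E = 7/(-89440 + 1028*I*sqrt(53)) (E = 7/(-4 + (sqrt(-54 + 1) - 87)*(534 + 494)) = 7/(-4 + (sqrt(-53) - 87)*1028) = 7/(-4 + (I*sqrt(53) - 87)*1028) = 7/(-4 + (-87 + I*sqrt(53))*1028) = 7/(-4 + (-89436 + 1028*I*sqrt(53))) = 7/(-89440 + 1028*I*sqrt(53)) ≈ -7.7721e-5 - 6.5033e-6*I)
E*(-562) - 855 = (-39130/503470197 - 1799*I*sqrt(53)/2013880788)*(-562) - 855 = (21991060/503470197 + 505519*I*sqrt(53)/1006940394) - 855 = -430445027375/503470197 + 505519*I*sqrt(53)/1006940394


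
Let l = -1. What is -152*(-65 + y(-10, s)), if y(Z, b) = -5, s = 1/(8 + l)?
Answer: 10640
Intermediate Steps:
s = ⅐ (s = 1/(8 - 1) = 1/7 = ⅐ ≈ 0.14286)
-152*(-65 + y(-10, s)) = -152*(-65 - 5) = -152*(-70) = 10640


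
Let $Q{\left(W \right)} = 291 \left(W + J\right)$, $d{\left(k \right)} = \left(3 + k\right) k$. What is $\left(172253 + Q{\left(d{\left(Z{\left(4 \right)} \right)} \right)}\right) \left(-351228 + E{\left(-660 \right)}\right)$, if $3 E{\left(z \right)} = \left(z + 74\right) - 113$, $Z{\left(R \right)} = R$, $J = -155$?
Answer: $-47551267456$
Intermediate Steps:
$E{\left(z \right)} = -13 + \frac{z}{3}$ ($E{\left(z \right)} = \frac{\left(z + 74\right) - 113}{3} = \frac{\left(74 + z\right) - 113}{3} = \frac{-39 + z}{3} = -13 + \frac{z}{3}$)
$d{\left(k \right)} = k \left(3 + k\right)$
$Q{\left(W \right)} = -45105 + 291 W$ ($Q{\left(W \right)} = 291 \left(W - 155\right) = 291 \left(-155 + W\right) = -45105 + 291 W$)
$\left(172253 + Q{\left(d{\left(Z{\left(4 \right)} \right)} \right)}\right) \left(-351228 + E{\left(-660 \right)}\right) = \left(172253 - \left(45105 - 291 \cdot 4 \left(3 + 4\right)\right)\right) \left(-351228 + \left(-13 + \frac{1}{3} \left(-660\right)\right)\right) = \left(172253 - \left(45105 - 291 \cdot 4 \cdot 7\right)\right) \left(-351228 - 233\right) = \left(172253 + \left(-45105 + 291 \cdot 28\right)\right) \left(-351228 - 233\right) = \left(172253 + \left(-45105 + 8148\right)\right) \left(-351461\right) = \left(172253 - 36957\right) \left(-351461\right) = 135296 \left(-351461\right) = -47551267456$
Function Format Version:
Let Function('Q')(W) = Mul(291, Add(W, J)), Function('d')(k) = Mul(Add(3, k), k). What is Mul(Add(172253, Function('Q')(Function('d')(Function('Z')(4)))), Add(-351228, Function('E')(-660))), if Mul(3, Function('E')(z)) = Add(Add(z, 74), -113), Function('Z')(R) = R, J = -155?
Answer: -47551267456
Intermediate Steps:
Function('E')(z) = Add(-13, Mul(Rational(1, 3), z)) (Function('E')(z) = Mul(Rational(1, 3), Add(Add(z, 74), -113)) = Mul(Rational(1, 3), Add(Add(74, z), -113)) = Mul(Rational(1, 3), Add(-39, z)) = Add(-13, Mul(Rational(1, 3), z)))
Function('d')(k) = Mul(k, Add(3, k))
Function('Q')(W) = Add(-45105, Mul(291, W)) (Function('Q')(W) = Mul(291, Add(W, -155)) = Mul(291, Add(-155, W)) = Add(-45105, Mul(291, W)))
Mul(Add(172253, Function('Q')(Function('d')(Function('Z')(4)))), Add(-351228, Function('E')(-660))) = Mul(Add(172253, Add(-45105, Mul(291, Mul(4, Add(3, 4))))), Add(-351228, Add(-13, Mul(Rational(1, 3), -660)))) = Mul(Add(172253, Add(-45105, Mul(291, Mul(4, 7)))), Add(-351228, Add(-13, -220))) = Mul(Add(172253, Add(-45105, Mul(291, 28))), Add(-351228, -233)) = Mul(Add(172253, Add(-45105, 8148)), -351461) = Mul(Add(172253, -36957), -351461) = Mul(135296, -351461) = -47551267456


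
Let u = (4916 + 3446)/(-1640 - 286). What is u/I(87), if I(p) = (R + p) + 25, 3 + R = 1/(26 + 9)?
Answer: -146335/3674808 ≈ -0.039821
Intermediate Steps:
R = -104/35 (R = -3 + 1/(26 + 9) = -3 + 1/35 = -104/35 ≈ -2.9714)
I(p) = 771/35 + p (I(p) = (-104/35 + p) + 25 = 771/35 + p)
u = -4181/963 (u = 8362/(-1926) = 8362*(-1/1926) = -4181/963 ≈ -4.3416)
u/I(87) = -4181/(963*(771/35 + 87)) = -4181/(963*3816/35) = -4181/963*35/3816 = -146335/3674808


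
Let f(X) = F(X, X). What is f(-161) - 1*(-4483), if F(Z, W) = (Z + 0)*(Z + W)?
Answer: 56325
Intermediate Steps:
F(Z, W) = Z*(W + Z)
f(X) = 2*X**2 (f(X) = X*(X + X) = X*(2*X) = 2*X**2)
f(-161) - 1*(-4483) = 2*(-161)**2 - 1*(-4483) = 2*25921 + 4483 = 51842 + 4483 = 56325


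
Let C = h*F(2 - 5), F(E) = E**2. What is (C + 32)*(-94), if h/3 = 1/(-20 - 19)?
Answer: -38258/13 ≈ -2942.9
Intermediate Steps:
h = -1/13 (h = 3/(-20 - 19) = 3/(-39) = 3*(-1/39) = -1/13 ≈ -0.076923)
C = -9/13 (C = -(2 - 5)**2/13 = -1/13*(-3)**2 = -1/13*9 = -9/13 ≈ -0.69231)
(C + 32)*(-94) = (-9/13 + 32)*(-94) = (407/13)*(-94) = -38258/13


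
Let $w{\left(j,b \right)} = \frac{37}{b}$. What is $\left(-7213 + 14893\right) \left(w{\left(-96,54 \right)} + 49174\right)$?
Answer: $\frac{3398954240}{9} \approx 3.7766 \cdot 10^{8}$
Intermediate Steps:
$\left(-7213 + 14893\right) \left(w{\left(-96,54 \right)} + 49174\right) = \left(-7213 + 14893\right) \left(\frac{37}{54} + 49174\right) = 7680 \left(37 \cdot \frac{1}{54} + 49174\right) = 7680 \left(\frac{37}{54} + 49174\right) = 7680 \cdot \frac{2655433}{54} = \frac{3398954240}{9}$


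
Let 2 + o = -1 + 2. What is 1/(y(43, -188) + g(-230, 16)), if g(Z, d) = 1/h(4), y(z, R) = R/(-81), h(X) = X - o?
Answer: 405/1021 ≈ 0.39667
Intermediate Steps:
o = -1 (o = -2 + (-1 + 2) = -2 + 1 = -1)
h(X) = 1 + X (h(X) = X - 1*(-1) = X + 1 = 1 + X)
y(z, R) = -R/81 (y(z, R) = R*(-1/81) = -R/81)
g(Z, d) = ⅕ (g(Z, d) = 1/(1 + 4) = 1/5 = ⅕)
1/(y(43, -188) + g(-230, 16)) = 1/(-1/81*(-188) + ⅕) = 1/(188/81 + ⅕) = 1/(1021/405) = 405/1021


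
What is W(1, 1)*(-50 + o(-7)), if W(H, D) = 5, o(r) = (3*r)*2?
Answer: -460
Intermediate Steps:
o(r) = 6*r
W(1, 1)*(-50 + o(-7)) = 5*(-50 + 6*(-7)) = 5*(-50 - 42) = 5*(-92) = -460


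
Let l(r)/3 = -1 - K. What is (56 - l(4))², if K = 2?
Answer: 4225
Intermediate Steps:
l(r) = -9 (l(r) = 3*(-1 - 1*2) = 3*(-1 - 2) = 3*(-3) = -9)
(56 - l(4))² = (56 - 1*(-9))² = (56 + 9)² = 65² = 4225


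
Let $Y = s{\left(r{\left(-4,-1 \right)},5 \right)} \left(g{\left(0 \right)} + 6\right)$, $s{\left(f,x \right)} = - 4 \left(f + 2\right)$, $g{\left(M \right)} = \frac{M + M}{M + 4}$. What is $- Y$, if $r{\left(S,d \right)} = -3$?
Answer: $-24$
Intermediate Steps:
$g{\left(M \right)} = \frac{2 M}{4 + M}$
$s{\left(f,x \right)} = -8 - 4 f$ ($s{\left(f,x \right)} = - 4 \left(2 + f\right) = -8 - 4 f$)
$Y = 24$ ($Y = \left(-8 - -12\right) \left(2 \cdot 0 \frac{1}{4 + 0} + 6\right) = \left(-8 + 12\right) \left(2 \cdot 0 \cdot \frac{1}{4} + 6\right) = 4 \left(2 \cdot 0 \cdot \frac{1}{4} + 6\right) = 4 \left(0 + 6\right) = 4 \cdot 6 = 24$)
$- Y = \left(-1\right) 24 = -24$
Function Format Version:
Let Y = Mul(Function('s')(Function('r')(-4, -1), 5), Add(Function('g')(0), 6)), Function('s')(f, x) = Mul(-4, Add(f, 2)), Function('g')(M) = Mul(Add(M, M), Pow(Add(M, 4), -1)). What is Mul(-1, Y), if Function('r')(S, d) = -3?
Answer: -24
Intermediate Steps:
Function('g')(M) = Mul(2, M, Pow(Add(4, M), -1)) (Function('g')(M) = Mul(Mul(2, M), Pow(Add(4, M), -1)) = Mul(2, M, Pow(Add(4, M), -1)))
Function('s')(f, x) = Add(-8, Mul(-4, f)) (Function('s')(f, x) = Mul(-4, Add(2, f)) = Add(-8, Mul(-4, f)))
Y = 24 (Y = Mul(Add(-8, Mul(-4, -3)), Add(Mul(2, 0, Pow(Add(4, 0), -1)), 6)) = Mul(Add(-8, 12), Add(Mul(2, 0, Pow(4, -1)), 6)) = Mul(4, Add(Mul(2, 0, Rational(1, 4)), 6)) = Mul(4, Add(0, 6)) = Mul(4, 6) = 24)
Mul(-1, Y) = Mul(-1, 24) = -24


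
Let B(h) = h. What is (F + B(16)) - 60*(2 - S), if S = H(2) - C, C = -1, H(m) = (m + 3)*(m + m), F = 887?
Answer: 2043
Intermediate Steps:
H(m) = 2*m*(3 + m) (H(m) = (3 + m)*(2*m) = 2*m*(3 + m))
S = 21 (S = 2*2*(3 + 2) - 1*(-1) = 2*2*5 + 1 = 20 + 1 = 21)
(F + B(16)) - 60*(2 - S) = (887 + 16) - 60*(2 - 1*21) = 903 - 60*(2 - 21) = 903 - 60*(-19) = 903 + 1140 = 2043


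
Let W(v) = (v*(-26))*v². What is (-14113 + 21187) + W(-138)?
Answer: 68336946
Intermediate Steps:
W(v) = -26*v³ (W(v) = (-26*v)*v² = -26*v³)
(-14113 + 21187) + W(-138) = (-14113 + 21187) - 26*(-138)³ = 7074 - 26*(-2628072) = 7074 + 68329872 = 68336946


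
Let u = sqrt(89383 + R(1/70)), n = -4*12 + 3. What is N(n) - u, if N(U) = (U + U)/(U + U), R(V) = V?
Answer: 1 - sqrt(437976770)/70 ≈ -297.97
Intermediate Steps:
n = -45 (n = -48 + 3 = -45)
N(U) = 1 (N(U) = (2*U)/((2*U)) = (2*U)*(1/(2*U)) = 1)
u = sqrt(437976770)/70 (u = sqrt(89383 + 1/70) = sqrt(6256811/70) = sqrt(437976770)/70 ≈ 298.97)
N(n) - u = 1 - sqrt(437976770)/70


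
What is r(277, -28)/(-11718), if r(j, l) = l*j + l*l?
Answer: 166/279 ≈ 0.59498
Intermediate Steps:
r(j, l) = l² + j*l (r(j, l) = j*l + l² = l² + j*l)
r(277, -28)/(-11718) = -28*(277 - 28)/(-11718) = -28*249*(-1/11718) = -6972*(-1/11718) = 166/279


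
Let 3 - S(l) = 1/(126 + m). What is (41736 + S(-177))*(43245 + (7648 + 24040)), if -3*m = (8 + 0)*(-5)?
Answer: 1307348482767/418 ≈ 3.1276e+9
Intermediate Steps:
m = 40/3 (m = -(8 + 0)*(-5)/3 = -8*(-5)/3 = -⅓*(-40) = 40/3 ≈ 13.333)
S(l) = 1251/418 (S(l) = 3 - 1/(126 + 40/3) = 3 - 1/418/3 = 3 - 1*3/418 = 3 - 3/418 = 1251/418)
(41736 + S(-177))*(43245 + (7648 + 24040)) = (41736 + 1251/418)*(43245 + (7648 + 24040)) = 17446899*(43245 + 31688)/418 = (17446899/418)*74933 = 1307348482767/418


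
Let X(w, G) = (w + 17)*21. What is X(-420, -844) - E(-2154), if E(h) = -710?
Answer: -7753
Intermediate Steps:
X(w, G) = 357 + 21*w (X(w, G) = (17 + w)*21 = 357 + 21*w)
X(-420, -844) - E(-2154) = (357 + 21*(-420)) - 1*(-710) = (357 - 8820) + 710 = -8463 + 710 = -7753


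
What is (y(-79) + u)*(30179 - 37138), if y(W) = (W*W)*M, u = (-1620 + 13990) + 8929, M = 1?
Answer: -191650860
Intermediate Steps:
u = 21299 (u = 12370 + 8929 = 21299)
y(W) = W² (y(W) = (W*W)*1 = W²*1 = W²)
(y(-79) + u)*(30179 - 37138) = ((-79)² + 21299)*(30179 - 37138) = (6241 + 21299)*(-6959) = 27540*(-6959) = -191650860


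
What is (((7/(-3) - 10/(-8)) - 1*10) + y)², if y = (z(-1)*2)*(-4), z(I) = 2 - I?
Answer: 177241/144 ≈ 1230.8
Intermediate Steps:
y = -24 (y = ((2 - 1*(-1))*2)*(-4) = ((2 + 1)*2)*(-4) = (3*2)*(-4) = 6*(-4) = -24)
(((7/(-3) - 10/(-8)) - 1*10) + y)² = (((7/(-3) - 10/(-8)) - 1*10) - 24)² = (((7*(-⅓) - 10*(-⅛)) - 10) - 24)² = (((-7/3 + 5/4) - 10) - 24)² = ((-13/12 - 10) - 24)² = (-133/12 - 24)² = (-421/12)² = 177241/144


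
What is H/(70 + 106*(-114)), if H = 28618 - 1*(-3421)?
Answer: -32039/12014 ≈ -2.6668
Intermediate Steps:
H = 32039 (H = 28618 + 3421 = 32039)
H/(70 + 106*(-114)) = 32039/(70 + 106*(-114)) = 32039/(70 - 12084) = 32039/(-12014) = 32039*(-1/12014) = -32039/12014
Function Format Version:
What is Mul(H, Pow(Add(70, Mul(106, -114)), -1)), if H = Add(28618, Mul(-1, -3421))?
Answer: Rational(-32039, 12014) ≈ -2.6668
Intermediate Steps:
H = 32039 (H = Add(28618, 3421) = 32039)
Mul(H, Pow(Add(70, Mul(106, -114)), -1)) = Mul(32039, Pow(Add(70, Mul(106, -114)), -1)) = Mul(32039, Pow(Add(70, -12084), -1)) = Mul(32039, Pow(-12014, -1)) = Mul(32039, Rational(-1, 12014)) = Rational(-32039, 12014)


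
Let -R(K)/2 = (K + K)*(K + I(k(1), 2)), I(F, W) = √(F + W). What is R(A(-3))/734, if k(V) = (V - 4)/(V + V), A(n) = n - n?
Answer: 0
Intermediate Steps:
A(n) = 0
k(V) = (-4 + V)/(2*V) (k(V) = (-4 + V)/((2*V)) = (-4 + V)*(1/(2*V)) = (-4 + V)/(2*V))
R(K) = -4*K*(K + √2/2) (R(K) = -2*(K + K)*(K + √((½)*(-4 + 1)/1 + 2)) = -2*2*K*(K + √((½)*1*(-3) + 2)) = -2*2*K*(K + √(-3/2 + 2)) = -2*2*K*(K + √(½)) = -2*2*K*(K + √2/2) = -4*K*(K + √2/2))
R(A(-3))/734 = -2*0*(√2 + 2*0)/734 = -2*0*(√2 + 0)*(1/734) = -2*0*√2*(1/734) = 0*(1/734) = 0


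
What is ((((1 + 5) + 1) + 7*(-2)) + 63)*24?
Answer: 1344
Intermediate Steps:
((((1 + 5) + 1) + 7*(-2)) + 63)*24 = (((6 + 1) - 14) + 63)*24 = ((7 - 14) + 63)*24 = (-7 + 63)*24 = 56*24 = 1344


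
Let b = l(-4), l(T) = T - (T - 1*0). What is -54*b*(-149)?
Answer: 0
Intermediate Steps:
l(T) = 0 (l(T) = T - (T + 0) = T - T = 0)
b = 0
-54*b*(-149) = -54*0*(-149) = 0*(-149) = 0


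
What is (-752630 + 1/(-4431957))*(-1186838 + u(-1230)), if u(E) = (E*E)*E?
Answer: 6211111093162260094418/4431957 ≈ 1.4014e+15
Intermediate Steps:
u(E) = E³ (u(E) = E²*E = E³)
(-752630 + 1/(-4431957))*(-1186838 + u(-1230)) = (-752630 + 1/(-4431957))*(-1186838 + (-1230)³) = (-752630 - 1/4431957)*(-1186838 - 1860867000) = -3335623796911/4431957*(-1862053838) = 6211111093162260094418/4431957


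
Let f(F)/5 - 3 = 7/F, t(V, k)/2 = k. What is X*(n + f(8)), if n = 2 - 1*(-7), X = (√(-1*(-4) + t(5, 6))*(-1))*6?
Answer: -681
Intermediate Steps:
t(V, k) = 2*k
X = -24 (X = (√(-1*(-4) + 2*6)*(-1))*6 = (√(4 + 12)*(-1))*6 = (√16*(-1))*6 = (4*(-1))*6 = -4*6 = -24)
f(F) = 15 + 35/F (f(F) = 15 + 5*(7/F) = 15 + 35/F)
n = 9 (n = 2 + 7 = 9)
X*(n + f(8)) = -24*(9 + (15 + 35/8)) = -24*(9 + 155/8) = -24*227/8 = -681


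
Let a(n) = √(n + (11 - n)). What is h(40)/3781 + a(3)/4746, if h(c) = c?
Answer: 40/3781 + √11/4746 ≈ 0.011278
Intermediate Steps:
a(n) = √11
h(40)/3781 + a(3)/4746 = 40/3781 + √11/4746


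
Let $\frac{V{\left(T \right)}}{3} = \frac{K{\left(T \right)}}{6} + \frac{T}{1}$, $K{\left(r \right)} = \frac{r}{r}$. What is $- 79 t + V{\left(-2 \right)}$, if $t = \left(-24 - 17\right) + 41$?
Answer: $- \frac{11}{2} \approx -5.5$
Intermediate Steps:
$K{\left(r \right)} = 1$
$V{\left(T \right)} = \frac{1}{2} + 3 T$ ($V{\left(T \right)} = 3 \left(1 \cdot \frac{1}{6} + \frac{T}{1}\right) = 3 \left(1 \cdot \frac{1}{6} + T 1\right) = 3 \left(\frac{1}{6} + T\right) = \frac{1}{2} + 3 T$)
$t = 0$ ($t = -41 + 41 = 0$)
$- 79 t + V{\left(-2 \right)} = \left(-79\right) 0 + \left(\frac{1}{2} + 3 \left(-2\right)\right) = 0 + \left(\frac{1}{2} - 6\right) = 0 - \frac{11}{2} = - \frac{11}{2}$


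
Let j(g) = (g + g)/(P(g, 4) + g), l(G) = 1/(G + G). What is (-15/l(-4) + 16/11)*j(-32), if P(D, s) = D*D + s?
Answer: -21376/2739 ≈ -7.8043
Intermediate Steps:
l(G) = 1/(2*G)
P(D, s) = s + D² (P(D, s) = D² + s = s + D²)
j(g) = 2*g/(4 + g + g²) (j(g) = (g + g)/((4 + g²) + g) = (2*g)/(4 + g + g²) = 2*g/(4 + g + g²))
(-15/l(-4) + 16/11)*j(-32) = (-15/((½)/(-4)) + 16/11)*(2*(-32)/(4 - 32 + (-32)²)) = (-15/((½)*(-¼)) + 16*(1/11))*(2*(-32)/(4 - 32 + 1024)) = (-15/(-⅛) + 16/11)*(2*(-32)/996) = (-15*(-8) + 16/11)*(2*(-32)*(1/996)) = (120 + 16/11)*(-16/249) = (1336/11)*(-16/249) = -21376/2739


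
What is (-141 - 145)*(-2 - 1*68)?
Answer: 20020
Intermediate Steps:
(-141 - 145)*(-2 - 1*68) = -286*(-2 - 68) = -286*(-70) = 20020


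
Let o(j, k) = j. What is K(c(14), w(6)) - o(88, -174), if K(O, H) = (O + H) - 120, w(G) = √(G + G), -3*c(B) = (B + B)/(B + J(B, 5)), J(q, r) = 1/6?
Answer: -17736/85 + 2*√3 ≈ -205.19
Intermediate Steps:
J(q, r) = ⅙
c(B) = -2*B/(3*(⅙ + B)) (c(B) = -(B + B)/(3*(B + ⅙)) = -2*B/(3*(⅙ + B)))
w(G) = √2*√G (w(G) = √(2*G) = √2*√G)
K(O, H) = -120 + H + O (K(O, H) = (H + O) - 120 = -120 + H + O)
K(c(14), w(6)) - o(88, -174) = (-120 + √2*√6 - 4*14/(1 + 6*14)) - 1*88 = (-120 + 2*√3 - 4*14/(1 + 84)) - 88 = (-120 + 2*√3 - 4*14/85) - 88 = (-120 + 2*√3 - 4*14*1/85) - 88 = (-120 + 2*√3 - 56/85) - 88 = (-10256/85 + 2*√3) - 88 = -17736/85 + 2*√3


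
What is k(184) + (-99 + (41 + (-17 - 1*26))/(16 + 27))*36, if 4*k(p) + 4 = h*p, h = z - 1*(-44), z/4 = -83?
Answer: -723031/43 ≈ -16815.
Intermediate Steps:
z = -332 (z = 4*(-83) = -332)
h = -288 (h = -332 - 1*(-44) = -332 + 44 = -288)
k(p) = -1 - 72*p (k(p) = -1 + (-288*p)/4 = -1 - 72*p)
k(184) + (-99 + (41 + (-17 - 1*26))/(16 + 27))*36 = (-1 - 72*184) + (-99 + (41 + (-17 - 1*26))/(16 + 27))*36 = (-1 - 13248) + (-99 + (41 + (-17 - 26))/43)*36 = -13249 + (-99 + (41 - 43)*(1/43))*36 = -13249 + (-99 - 2*1/43)*36 = -13249 + (-99 - 2/43)*36 = -13249 - 4259/43*36 = -13249 - 153324/43 = -723031/43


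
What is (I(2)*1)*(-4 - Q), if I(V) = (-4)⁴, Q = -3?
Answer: -256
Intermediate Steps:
I(V) = 256
(I(2)*1)*(-4 - Q) = (256*1)*(-4 - 1*(-3)) = 256*(-4 + 3) = 256*(-1) = -256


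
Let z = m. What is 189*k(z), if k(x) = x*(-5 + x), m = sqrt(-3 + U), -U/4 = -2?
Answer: 945 - 945*sqrt(5) ≈ -1168.1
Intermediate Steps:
U = 8 (U = -4*(-2) = 8)
m = sqrt(5) (m = sqrt(-3 + 8) = sqrt(5) ≈ 2.2361)
z = sqrt(5) ≈ 2.2361
189*k(z) = 189*(sqrt(5)*(-5 + sqrt(5))) = 189*sqrt(5)*(-5 + sqrt(5))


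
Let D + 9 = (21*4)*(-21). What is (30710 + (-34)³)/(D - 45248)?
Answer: 8594/47021 ≈ 0.18277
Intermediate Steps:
D = -1773 (D = -9 + (21*4)*(-21) = -9 + 84*(-21) = -9 - 1764 = -1773)
(30710 + (-34)³)/(D - 45248) = (30710 + (-34)³)/(-1773 - 45248) = (30710 - 39304)/(-47021) = -8594*(-1/47021) = 8594/47021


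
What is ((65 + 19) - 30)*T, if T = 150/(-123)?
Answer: -2700/41 ≈ -65.854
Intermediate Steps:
T = -50/41 (T = 150*(-1/123) = -50/41 ≈ -1.2195)
((65 + 19) - 30)*T = ((65 + 19) - 30)*(-50/41) = (84 - 30)*(-50/41) = 54*(-50/41) = -2700/41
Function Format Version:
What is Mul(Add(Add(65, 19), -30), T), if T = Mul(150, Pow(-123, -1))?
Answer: Rational(-2700, 41) ≈ -65.854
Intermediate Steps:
T = Rational(-50, 41) (T = Mul(150, Rational(-1, 123)) = Rational(-50, 41) ≈ -1.2195)
Mul(Add(Add(65, 19), -30), T) = Mul(Add(Add(65, 19), -30), Rational(-50, 41)) = Mul(Add(84, -30), Rational(-50, 41)) = Mul(54, Rational(-50, 41)) = Rational(-2700, 41)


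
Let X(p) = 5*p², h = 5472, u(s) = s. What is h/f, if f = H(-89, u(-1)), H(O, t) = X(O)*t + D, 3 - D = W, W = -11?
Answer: -608/4399 ≈ -0.13821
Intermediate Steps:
D = 14 (D = 3 - 1*(-11) = 3 + 11 = 14)
H(O, t) = 14 + 5*t*O² (H(O, t) = (5*O²)*t + 14 = 5*t*O² + 14 = 14 + 5*t*O²)
f = -39591 (f = 14 + 5*(-1)*(-89)² = 14 + 5*(-1)*7921 = 14 - 39605 = -39591)
h/f = 5472/(-39591) = 5472*(-1/39591) = -608/4399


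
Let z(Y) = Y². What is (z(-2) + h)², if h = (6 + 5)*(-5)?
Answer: 2601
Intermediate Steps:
h = -55 (h = 11*(-5) = -55)
(z(-2) + h)² = ((-2)² - 55)² = (4 - 55)² = (-51)² = 2601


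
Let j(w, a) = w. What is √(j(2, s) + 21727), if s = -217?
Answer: √21729 ≈ 147.41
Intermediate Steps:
√(j(2, s) + 21727) = √(2 + 21727) = √21729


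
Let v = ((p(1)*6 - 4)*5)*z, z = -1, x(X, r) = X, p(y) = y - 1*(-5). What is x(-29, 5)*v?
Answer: 4640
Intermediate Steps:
p(y) = 5 + y (p(y) = y + 5 = 5 + y)
v = -160 (v = (((5 + 1)*6 - 4)*5)*(-1) = ((6*6 - 4)*5)*(-1) = ((36 - 4)*5)*(-1) = (32*5)*(-1) = 160*(-1) = -160)
x(-29, 5)*v = -29*(-160) = 4640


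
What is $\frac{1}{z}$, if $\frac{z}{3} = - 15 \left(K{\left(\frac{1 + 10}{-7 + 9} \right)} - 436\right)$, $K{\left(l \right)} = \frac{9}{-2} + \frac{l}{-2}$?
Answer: $\frac{4}{79785} \approx 5.0135 \cdot 10^{-5}$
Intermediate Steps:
$K{\left(l \right)} = - \frac{9}{2} - \frac{l}{2}$ ($K{\left(l \right)} = 9 \left(- \frac{1}{2}\right) + l \left(- \frac{1}{2}\right) = - \frac{9}{2} - \frac{l}{2}$)
$z = \frac{79785}{4}$ ($z = 3 \left(- 15 \left(\left(- \frac{9}{2} - \frac{\left(1 + 10\right) \frac{1}{-7 + 9}}{2}\right) - 436\right)\right) = 3 \left(- 15 \left(\left(- \frac{9}{2} - \frac{11 \cdot \frac{1}{2}}{2}\right) - 436\right)\right) = 3 \left(- 15 \left(\left(- \frac{9}{2} - \frac{11}{4}\right) - 436\right)\right) = 3 \left(- 15 \left(- \frac{29}{4} - 436\right)\right) = 3 \left(\left(-15\right) \left(- \frac{1773}{4}\right)\right) = 3 \cdot \frac{26595}{4} = \frac{79785}{4} \approx 19946.0$)
$\frac{1}{z} = \frac{1}{\frac{79785}{4}} = \frac{4}{79785}$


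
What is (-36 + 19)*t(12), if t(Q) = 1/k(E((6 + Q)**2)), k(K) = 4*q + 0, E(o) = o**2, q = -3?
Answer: 17/12 ≈ 1.4167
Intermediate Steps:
k(K) = -12 (k(K) = 4*(-3) + 0 = -12 + 0 = -12)
t(Q) = -1/12 (t(Q) = 1/(-12) = -1/12)
(-36 + 19)*t(12) = (-36 + 19)*(-1/12) = -17*(-1/12) = 17/12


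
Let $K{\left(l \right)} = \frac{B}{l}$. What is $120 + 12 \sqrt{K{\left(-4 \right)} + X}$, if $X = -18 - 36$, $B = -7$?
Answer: $120 + 6 i \sqrt{209} \approx 120.0 + 86.741 i$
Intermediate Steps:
$K{\left(l \right)} = - \frac{7}{l}$
$X = -54$
$120 + 12 \sqrt{K{\left(-4 \right)} + X} = 120 + 12 \sqrt{- \frac{7}{-4} - 54} = 120 + 12 \sqrt{\left(-7\right) \left(- \frac{1}{4}\right) - 54} = 120 + 12 \sqrt{\frac{7}{4} - 54} = 120 + 12 \sqrt{- \frac{209}{4}} = 120 + 12 \frac{i \sqrt{209}}{2} = 120 + 6 i \sqrt{209}$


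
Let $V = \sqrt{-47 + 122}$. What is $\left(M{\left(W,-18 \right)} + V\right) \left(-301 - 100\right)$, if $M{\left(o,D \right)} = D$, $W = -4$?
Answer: $7218 - 2005 \sqrt{3} \approx 3745.2$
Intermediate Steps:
$V = 5 \sqrt{3}$ ($V = \sqrt{75} = 5 \sqrt{3} \approx 8.6602$)
$\left(M{\left(W,-18 \right)} + V\right) \left(-301 - 100\right) = \left(-18 + 5 \sqrt{3}\right) \left(-301 - 100\right) = \left(-18 + 5 \sqrt{3}\right) \left(-401\right) = 7218 - 2005 \sqrt{3}$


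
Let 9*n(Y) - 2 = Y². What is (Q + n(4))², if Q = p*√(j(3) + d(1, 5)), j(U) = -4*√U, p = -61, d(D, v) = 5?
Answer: (2 - 61*√(5 - 4*√3))² ≈ -7170.8 - 338.82*I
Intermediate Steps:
n(Y) = 2/9 + Y²/9
Q = -61*√(5 - 4*√3) (Q = -61*√(-4*√3 + 5) = -61*√(5 - 4*√3) ≈ -84.704*I)
(Q + n(4))² = (-61*√(5 - 4*√3) + (2/9 + (⅑)*4²))² = (-61*√(5 - 4*√3) + (2/9 + (⅑)*16))² = (-61*√(5 - 4*√3) + (2/9 + 16/9))² = (-61*√(5 - 4*√3) + 2)² = (2 - 61*√(5 - 4*√3))²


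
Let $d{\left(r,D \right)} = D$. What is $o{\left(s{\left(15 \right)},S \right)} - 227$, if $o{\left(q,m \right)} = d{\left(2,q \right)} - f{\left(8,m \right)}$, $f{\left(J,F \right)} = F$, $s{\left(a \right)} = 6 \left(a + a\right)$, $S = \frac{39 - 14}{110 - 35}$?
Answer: $- \frac{142}{3} \approx -47.333$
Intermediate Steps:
$S = \frac{1}{3}$ ($S = \frac{25}{75} = 25 \cdot \frac{1}{75} = \frac{1}{3} \approx 0.33333$)
$s{\left(a \right)} = 12 a$ ($s{\left(a \right)} = 6 \cdot 2 a = 12 a$)
$o{\left(q,m \right)} = q - m$
$o{\left(s{\left(15 \right)},S \right)} - 227 = \left(12 \cdot 15 - \frac{1}{3}\right) - 227 = \left(180 - \frac{1}{3}\right) - 227 = \frac{539}{3} - 227 = - \frac{142}{3}$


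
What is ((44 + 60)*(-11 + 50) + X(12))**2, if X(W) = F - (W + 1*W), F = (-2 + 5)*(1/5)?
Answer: 406546569/25 ≈ 1.6262e+7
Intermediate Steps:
F = 3/5 (F = 3*(1*(1/5)) = 3*(1/5) = 3/5 ≈ 0.60000)
X(W) = 3/5 - 2*W (X(W) = 3/5 - (W + 1*W) = 3/5 - (W + W) = 3/5 - 2*W)
((44 + 60)*(-11 + 50) + X(12))**2 = ((44 + 60)*(-11 + 50) + (3/5 - 2*12))**2 = (104*39 + (3/5 - 24))**2 = (4056 - 117/5)**2 = (20163/5)**2 = 406546569/25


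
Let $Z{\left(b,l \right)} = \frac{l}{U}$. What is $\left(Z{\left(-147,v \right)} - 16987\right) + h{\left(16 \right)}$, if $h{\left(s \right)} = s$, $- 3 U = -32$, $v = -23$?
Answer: $- \frac{543141}{32} \approx -16973.0$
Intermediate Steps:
$U = \frac{32}{3}$ ($U = \left(- \frac{1}{3}\right) \left(-32\right) = \frac{32}{3} \approx 10.667$)
$Z{\left(b,l \right)} = \frac{3 l}{32}$ ($Z{\left(b,l \right)} = \frac{l}{\frac{32}{3}} = l \frac{3}{32} = \frac{3 l}{32}$)
$\left(Z{\left(-147,v \right)} - 16987\right) + h{\left(16 \right)} = \left(\frac{3}{32} \left(-23\right) - 16987\right) + 16 = \left(- \frac{69}{32} - 16987\right) + 16 = - \frac{543653}{32} + 16 = - \frac{543141}{32}$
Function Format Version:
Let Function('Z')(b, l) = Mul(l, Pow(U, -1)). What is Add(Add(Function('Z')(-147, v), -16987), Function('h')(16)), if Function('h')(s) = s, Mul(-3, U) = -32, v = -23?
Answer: Rational(-543141, 32) ≈ -16973.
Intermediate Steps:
U = Rational(32, 3) (U = Mul(Rational(-1, 3), -32) = Rational(32, 3) ≈ 10.667)
Function('Z')(b, l) = Mul(Rational(3, 32), l) (Function('Z')(b, l) = Mul(l, Pow(Rational(32, 3), -1)) = Mul(l, Rational(3, 32)) = Mul(Rational(3, 32), l))
Add(Add(Function('Z')(-147, v), -16987), Function('h')(16)) = Add(Add(Mul(Rational(3, 32), -23), -16987), 16) = Add(Add(Rational(-69, 32), -16987), 16) = Add(Rational(-543653, 32), 16) = Rational(-543141, 32)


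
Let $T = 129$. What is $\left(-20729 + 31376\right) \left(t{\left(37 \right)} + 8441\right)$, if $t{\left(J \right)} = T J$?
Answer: $140689458$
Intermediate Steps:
$t{\left(J \right)} = 129 J$
$\left(-20729 + 31376\right) \left(t{\left(37 \right)} + 8441\right) = \left(-20729 + 31376\right) \left(129 \cdot 37 + 8441\right) = 10647 \left(4773 + 8441\right) = 10647 \cdot 13214 = 140689458$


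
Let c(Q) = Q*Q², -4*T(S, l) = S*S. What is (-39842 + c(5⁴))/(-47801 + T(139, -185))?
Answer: -976403132/210525 ≈ -4637.9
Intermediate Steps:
T(S, l) = -S²/4 (T(S, l) = -S*S/4 = -S²/4)
c(Q) = Q³
(-39842 + c(5⁴))/(-47801 + T(139, -185)) = (-39842 + (5⁴)³)/(-47801 - ¼*139²) = (-39842 + 625³)/(-47801 - ¼*19321) = (-39842 + 244140625)/(-47801 - 19321/4) = 244100783/(-210525/4) = 244100783*(-4/210525) = -976403132/210525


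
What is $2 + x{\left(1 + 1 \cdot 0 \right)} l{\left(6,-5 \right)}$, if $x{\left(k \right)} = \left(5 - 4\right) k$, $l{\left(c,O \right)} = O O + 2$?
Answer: $29$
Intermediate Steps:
$l{\left(c,O \right)} = 2 + O^{2}$ ($l{\left(c,O \right)} = O^{2} + 2 = 2 + O^{2}$)
$x{\left(k \right)} = k$ ($x{\left(k \right)} = \left(5 - 4\right) k = 1 k = k$)
$2 + x{\left(1 + 1 \cdot 0 \right)} l{\left(6,-5 \right)} = 2 + \left(1 + 1 \cdot 0\right) \left(2 + \left(-5\right)^{2}\right) = 2 + \left(1 + 0\right) \left(2 + 25\right) = 2 + 1 \cdot 27 = 2 + 27 = 29$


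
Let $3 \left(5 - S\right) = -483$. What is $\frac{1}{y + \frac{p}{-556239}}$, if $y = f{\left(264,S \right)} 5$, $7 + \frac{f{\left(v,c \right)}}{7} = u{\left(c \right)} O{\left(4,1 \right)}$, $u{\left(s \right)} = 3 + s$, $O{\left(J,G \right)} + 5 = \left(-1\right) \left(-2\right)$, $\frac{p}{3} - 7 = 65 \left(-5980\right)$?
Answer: $- \frac{185413}{3335191177} \approx -5.5593 \cdot 10^{-5}$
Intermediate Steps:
$S = 166$ ($S = 5 - -161 = 5 + 161 = 166$)
$p = -1166079$ ($p = 21 + 3 \cdot 65 \left(-5980\right) = 21 + 3 \left(-388700\right) = 21 - 1166100 = -1166079$)
$O{\left(J,G \right)} = -3$ ($O{\left(J,G \right)} = -5 - -2 = -5 + 2 = -3$)
$f{\left(v,c \right)} = -112 - 21 c$ ($f{\left(v,c \right)} = -49 + 7 \left(3 + c\right) \left(-3\right) = -49 + 7 \left(-9 - 3 c\right) = -49 - \left(63 + 21 c\right) = -112 - 21 c$)
$y = -17990$ ($y = \left(-112 - 3486\right) 5 = \left(-3598\right) 5 = -17990$)
$\frac{1}{y + \frac{p}{-556239}} = \frac{1}{-17990 - \frac{1166079}{-556239}} = \frac{1}{-17990 - - \frac{388693}{185413}} = \frac{1}{-17990 + \frac{388693}{185413}} = \frac{1}{- \frac{3335191177}{185413}} = - \frac{185413}{3335191177}$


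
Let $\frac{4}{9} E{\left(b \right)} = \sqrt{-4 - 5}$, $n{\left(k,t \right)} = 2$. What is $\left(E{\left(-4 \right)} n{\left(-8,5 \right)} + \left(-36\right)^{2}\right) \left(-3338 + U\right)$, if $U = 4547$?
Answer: $1566864 + \frac{32643 i}{2} \approx 1.5669 \cdot 10^{6} + 16322.0 i$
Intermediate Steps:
$E{\left(b \right)} = \frac{27 i}{4}$ ($E{\left(b \right)} = \frac{9 \sqrt{-4 - 5}}{4} = \frac{9 \sqrt{-9}}{4} = \frac{9 \cdot 3 i}{4} = \frac{27 i}{4}$)
$\left(E{\left(-4 \right)} n{\left(-8,5 \right)} + \left(-36\right)^{2}\right) \left(-3338 + U\right) = \left(\frac{27 i}{4} \cdot 2 + \left(-36\right)^{2}\right) \left(-3338 + 4547\right) = \left(\frac{27 i}{2} + 1296\right) 1209 = \left(1296 + \frac{27 i}{2}\right) 1209 = 1566864 + \frac{32643 i}{2}$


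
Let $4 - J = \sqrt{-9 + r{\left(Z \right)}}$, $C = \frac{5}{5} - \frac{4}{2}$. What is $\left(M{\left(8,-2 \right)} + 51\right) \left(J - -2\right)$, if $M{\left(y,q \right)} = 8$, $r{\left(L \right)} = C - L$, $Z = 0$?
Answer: $354 - 59 i \sqrt{10} \approx 354.0 - 186.57 i$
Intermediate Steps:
$C = -1$ ($C = 5 \cdot \frac{1}{5} - 2 = 1 - 2 = -1$)
$r{\left(L \right)} = -1 - L$
$J = 4 - i \sqrt{10}$ ($J = 4 - \sqrt{-9 - 1} = 4 - \sqrt{-10} = 4 - i \sqrt{10} \approx 4.0 - 3.1623 i$)
$\left(M{\left(8,-2 \right)} + 51\right) \left(J - -2\right) = \left(8 + 51\right) \left(\left(4 - i \sqrt{10}\right) - -2\right) = 59 \left(\left(4 - i \sqrt{10}\right) + 2\right) = 59 \left(6 - i \sqrt{10}\right) = 354 - 59 i \sqrt{10}$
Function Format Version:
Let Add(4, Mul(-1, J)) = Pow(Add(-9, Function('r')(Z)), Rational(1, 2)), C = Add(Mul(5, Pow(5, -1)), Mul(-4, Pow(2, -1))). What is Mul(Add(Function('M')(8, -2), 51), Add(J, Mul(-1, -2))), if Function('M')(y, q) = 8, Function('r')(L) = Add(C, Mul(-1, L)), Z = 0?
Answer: Add(354, Mul(-59, I, Pow(10, Rational(1, 2)))) ≈ Add(354.00, Mul(-186.57, I))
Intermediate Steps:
C = -1 (C = Add(Mul(5, Rational(1, 5)), Mul(-4, Rational(1, 2))) = Add(1, -2) = -1)
Function('r')(L) = Add(-1, Mul(-1, L))
J = Add(4, Mul(-1, I, Pow(10, Rational(1, 2)))) (J = Add(4, Mul(-1, Pow(Add(-9, Add(-1, Mul(-1, 0))), Rational(1, 2)))) = Add(4, Mul(-1, Pow(Add(-9, Add(-1, 0)), Rational(1, 2)))) = Add(4, Mul(-1, Pow(Add(-9, -1), Rational(1, 2)))) = Add(4, Mul(-1, Pow(-10, Rational(1, 2)))) = Add(4, Mul(-1, Mul(I, Pow(10, Rational(1, 2))))) = Add(4, Mul(-1, I, Pow(10, Rational(1, 2)))) ≈ Add(4.0000, Mul(-3.1623, I)))
Mul(Add(Function('M')(8, -2), 51), Add(J, Mul(-1, -2))) = Mul(Add(8, 51), Add(Add(4, Mul(-1, I, Pow(10, Rational(1, 2)))), Mul(-1, -2))) = Mul(59, Add(Add(4, Mul(-1, I, Pow(10, Rational(1, 2)))), 2)) = Mul(59, Add(6, Mul(-1, I, Pow(10, Rational(1, 2))))) = Add(354, Mul(-59, I, Pow(10, Rational(1, 2))))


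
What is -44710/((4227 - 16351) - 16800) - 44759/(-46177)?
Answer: 1679591493/667811774 ≈ 2.5151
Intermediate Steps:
-44710/((4227 - 16351) - 16800) - 44759/(-46177) = -44710/(-12124 - 16800) - 44759*(-1/46177) = -44710/(-28924) + 44759/46177 = -44710*(-1/28924) + 44759/46177 = 22355/14462 + 44759/46177 = 1679591493/667811774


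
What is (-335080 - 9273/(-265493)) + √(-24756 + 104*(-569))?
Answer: -88961385167/265493 + 2*I*√20983 ≈ -3.3508e+5 + 289.71*I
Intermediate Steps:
(-335080 - 9273/(-265493)) + √(-24756 + 104*(-569)) = (-335080 - 9273*(-1/265493)) + √(-24756 - 59176) = (-335080 + 9273/265493) + √(-83932) = -88961385167/265493 + 2*I*√20983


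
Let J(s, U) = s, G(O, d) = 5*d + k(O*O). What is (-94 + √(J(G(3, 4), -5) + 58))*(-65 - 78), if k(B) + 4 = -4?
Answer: 13442 - 143*√70 ≈ 12246.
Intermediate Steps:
k(B) = -8 (k(B) = -4 - 4 = -8)
G(O, d) = -8 + 5*d (G(O, d) = 5*d - 8 = -8 + 5*d)
(-94 + √(J(G(3, 4), -5) + 58))*(-65 - 78) = (-94 + √((-8 + 5*4) + 58))*(-65 - 78) = (-94 + √((-8 + 20) + 58))*(-143) = (-94 + √(12 + 58))*(-143) = (-94 + √70)*(-143) = 13442 - 143*√70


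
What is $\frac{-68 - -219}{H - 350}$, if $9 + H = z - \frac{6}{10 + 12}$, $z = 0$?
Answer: $- \frac{1661}{3952} \approx -0.42029$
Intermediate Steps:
$H = - \frac{102}{11}$ ($H = -9 + \left(0 - \frac{6}{10 + 12}\right) = -9 + \left(0 - \frac{6}{22}\right) = -9 + \left(0 - \frac{3}{11}\right) = -9 - \frac{3}{11} = - \frac{102}{11} \approx -9.2727$)
$\frac{-68 - -219}{H - 350} = \frac{-68 - -219}{- \frac{102}{11} - 350} = \frac{-68 + 219}{- \frac{3952}{11}} = 151 \left(- \frac{11}{3952}\right) = - \frac{1661}{3952}$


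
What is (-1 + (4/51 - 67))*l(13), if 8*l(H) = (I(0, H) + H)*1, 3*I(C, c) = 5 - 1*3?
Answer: -17753/153 ≈ -116.03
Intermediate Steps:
I(C, c) = ⅔ (I(C, c) = (5 - 1*3)/3 = (5 - 3)/3 = (⅓)*2 = ⅔)
l(H) = 1/12 + H/8 (l(H) = ((⅔ + H)*1)/8 = (⅔ + H)/8 = 1/12 + H/8)
(-1 + (4/51 - 67))*l(13) = (-1 + (4/51 - 67))*(1/12 + (⅛)*13) = (-1 + (4*(1/51) - 67))*(1/12 + 13/8) = (-1 + (4/51 - 67))*(41/24) = (-1 - 3413/51)*(41/24) = -3464/51*41/24 = -17753/153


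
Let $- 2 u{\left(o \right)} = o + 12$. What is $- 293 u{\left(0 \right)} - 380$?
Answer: $1378$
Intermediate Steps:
$u{\left(o \right)} = -6 - \frac{o}{2}$ ($u{\left(o \right)} = - \frac{o + 12}{2} = - \frac{12 + o}{2} = -6 - \frac{o}{2}$)
$- 293 u{\left(0 \right)} - 380 = - 293 \left(-6 - 0\right) - 380 = - 293 \left(-6 + 0\right) - 380 = \left(-293\right) \left(-6\right) - 380 = 1758 - 380 = 1378$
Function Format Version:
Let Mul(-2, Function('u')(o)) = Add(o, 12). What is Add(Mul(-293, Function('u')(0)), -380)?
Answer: 1378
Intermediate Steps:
Function('u')(o) = Add(-6, Mul(Rational(-1, 2), o)) (Function('u')(o) = Mul(Rational(-1, 2), Add(o, 12)) = Mul(Rational(-1, 2), Add(12, o)) = Add(-6, Mul(Rational(-1, 2), o)))
Add(Mul(-293, Function('u')(0)), -380) = Add(Mul(-293, Add(-6, Mul(Rational(-1, 2), 0))), -380) = Add(Mul(-293, Add(-6, 0)), -380) = Add(Mul(-293, -6), -380) = Add(1758, -380) = 1378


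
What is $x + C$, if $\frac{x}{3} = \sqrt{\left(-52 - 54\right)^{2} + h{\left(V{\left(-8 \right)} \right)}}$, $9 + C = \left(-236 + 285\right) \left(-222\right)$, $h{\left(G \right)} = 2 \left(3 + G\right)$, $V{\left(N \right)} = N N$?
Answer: $-10887 + 3 \sqrt{11370} \approx -10567.0$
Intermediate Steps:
$V{\left(N \right)} = N^{2}$
$h{\left(G \right)} = 6 + 2 G$
$C = -10887$ ($C = -9 + \left(-236 + 285\right) \left(-222\right) = -9 + 49 \left(-222\right) = -9 - 10878 = -10887$)
$x = 3 \sqrt{11370}$ ($x = 3 \sqrt{\left(-52 - 54\right)^{2} + \left(6 + 2 \left(-8\right)^{2}\right)} = 3 \sqrt{\left(-106\right)^{2} + \left(6 + 2 \cdot 64\right)} = 3 \sqrt{11236 + \left(6 + 128\right)} = 3 \sqrt{11236 + 134} = 3 \sqrt{11370} \approx 319.89$)
$x + C = 3 \sqrt{11370} - 10887 = -10887 + 3 \sqrt{11370}$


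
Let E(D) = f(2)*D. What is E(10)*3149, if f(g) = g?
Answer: 62980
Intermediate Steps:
E(D) = 2*D
E(10)*3149 = (2*10)*3149 = 20*3149 = 62980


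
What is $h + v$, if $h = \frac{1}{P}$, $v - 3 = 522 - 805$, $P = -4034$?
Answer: $- \frac{1129521}{4034} \approx -280.0$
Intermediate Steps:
$v = -280$ ($v = 3 + \left(522 - 805\right) = 3 - 283 = -280$)
$h = - \frac{1}{4034}$ ($h = \frac{1}{-4034} = - \frac{1}{4034} \approx -0.00024789$)
$h + v = - \frac{1}{4034} - 280 = - \frac{1129521}{4034}$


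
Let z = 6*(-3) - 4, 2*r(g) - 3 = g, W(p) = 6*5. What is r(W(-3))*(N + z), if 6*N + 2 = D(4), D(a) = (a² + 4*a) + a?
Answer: -539/2 ≈ -269.50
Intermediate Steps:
W(p) = 30
r(g) = 3/2 + g/2
D(a) = a² + 5*a
N = 17/3 (N = -⅓ + (4*(5 + 4))/6 = -⅓ + (4*9)/6 = -⅓ + (⅙)*36 = -⅓ + 6 = 17/3 ≈ 5.6667)
z = -22 (z = -18 - 4 = -22)
r(W(-3))*(N + z) = (3/2 + (½)*30)*(17/3 - 22) = (3/2 + 15)*(-49/3) = (33/2)*(-49/3) = -539/2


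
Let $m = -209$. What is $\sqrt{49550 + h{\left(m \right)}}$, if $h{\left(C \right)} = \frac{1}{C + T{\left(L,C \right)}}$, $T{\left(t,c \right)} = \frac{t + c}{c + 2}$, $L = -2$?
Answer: $\frac{\sqrt{22959915667859}}{21526} \approx 222.6$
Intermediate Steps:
$T{\left(t,c \right)} = \frac{c + t}{2 + c}$
$h{\left(C \right)} = \frac{1}{C + \frac{-2 + C}{2 + C}}$ ($h{\left(C \right)} = \frac{1}{C + \frac{C - 2}{2 + C}} = \frac{1}{C + \frac{-2 + C}{2 + C}}$)
$\sqrt{49550 + h{\left(m \right)}} = \sqrt{49550 + \frac{2 - 209}{-2 - 209 - 209 \left(2 - 209\right)}} = \sqrt{49550 + \frac{1}{-2 - 209 - -43263} \left(-207\right)} = \sqrt{49550 + \frac{1}{-2 - 209 + 43263} \left(-207\right)} = \sqrt{49550 + \frac{1}{43052} \left(-207\right)} = \sqrt{49550 - \frac{207}{43052}} = \sqrt{\frac{2133226393}{43052}} = \frac{\sqrt{22959915667859}}{21526}$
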